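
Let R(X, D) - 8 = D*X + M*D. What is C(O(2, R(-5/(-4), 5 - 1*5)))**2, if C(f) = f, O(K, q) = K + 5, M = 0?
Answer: 49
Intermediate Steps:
R(X, D) = 8 + D*X (R(X, D) = 8 + (D*X + 0*D) = 8 + (D*X + 0) = 8 + D*X)
O(K, q) = 5 + K
C(O(2, R(-5/(-4), 5 - 1*5)))**2 = (5 + 2)**2 = 7**2 = 49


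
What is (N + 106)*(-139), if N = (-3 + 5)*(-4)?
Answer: -13622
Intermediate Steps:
N = -8 (N = 2*(-4) = -8)
(N + 106)*(-139) = (-8 + 106)*(-139) = 98*(-139) = -13622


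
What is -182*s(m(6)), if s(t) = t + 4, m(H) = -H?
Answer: 364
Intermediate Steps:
s(t) = 4 + t
-182*s(m(6)) = -182*(4 - 1*6) = -182*(4 - 6) = -182*(-2) = 364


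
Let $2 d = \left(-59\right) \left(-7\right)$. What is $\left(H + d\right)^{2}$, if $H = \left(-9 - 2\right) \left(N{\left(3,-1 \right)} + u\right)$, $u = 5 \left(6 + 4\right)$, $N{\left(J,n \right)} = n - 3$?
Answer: $\frac{358801}{4} \approx 89700.0$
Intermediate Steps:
$N{\left(J,n \right)} = -3 + n$
$u = 50$ ($u = 5 \cdot 10 = 50$)
$H = -506$ ($H = \left(-9 - 2\right) \left(\left(-3 - 1\right) + 50\right) = \left(-9 - 2\right) \left(-4 + 50\right) = \left(-11\right) 46 = -506$)
$d = \frac{413}{2}$ ($d = \frac{\left(-59\right) \left(-7\right)}{2} = \frac{1}{2} \cdot 413 = \frac{413}{2} \approx 206.5$)
$\left(H + d\right)^{2} = \left(-506 + \frac{413}{2}\right)^{2} = \left(- \frac{599}{2}\right)^{2} = \frac{358801}{4}$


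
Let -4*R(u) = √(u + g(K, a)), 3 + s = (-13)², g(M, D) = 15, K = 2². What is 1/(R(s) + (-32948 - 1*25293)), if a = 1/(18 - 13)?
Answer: -931856/54272225115 + 4*√181/54272225115 ≈ -1.7169e-5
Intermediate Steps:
K = 4
a = ⅕ (a = 1/5 = ⅕ ≈ 0.20000)
s = 166 (s = -3 + (-13)² = -3 + 169 = 166)
R(u) = -√(15 + u)/4 (R(u) = -√(u + 15)/4 = -√(15 + u)/4)
1/(R(s) + (-32948 - 1*25293)) = 1/(-√(15 + 166)/4 + (-32948 - 1*25293)) = 1/(-√181/4 + (-32948 - 25293)) = 1/(-√181/4 - 58241) = 1/(-58241 - √181/4)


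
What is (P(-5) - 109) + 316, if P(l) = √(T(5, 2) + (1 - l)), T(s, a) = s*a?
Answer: 211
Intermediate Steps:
T(s, a) = a*s
P(l) = √(11 - l) (P(l) = √(2*5 + (1 - l)) = √(10 + (1 - l)) = √(11 - l))
(P(-5) - 109) + 316 = (√(11 - 1*(-5)) - 109) + 316 = (√(11 + 5) - 109) + 316 = (√16 - 109) + 316 = (4 - 109) + 316 = -105 + 316 = 211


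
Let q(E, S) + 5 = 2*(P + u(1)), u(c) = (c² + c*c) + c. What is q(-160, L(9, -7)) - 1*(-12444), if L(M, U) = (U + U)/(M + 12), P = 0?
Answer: 12445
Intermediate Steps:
L(M, U) = 2*U/(12 + M) (L(M, U) = (2*U)/(12 + M) = 2*U/(12 + M))
u(c) = c + 2*c² (u(c) = (c² + c²) + c = 2*c² + c = c + 2*c²)
q(E, S) = 1 (q(E, S) = -5 + 2*(0 + 1*(1 + 2*1)) = -5 + 2*(0 + 1*(1 + 2)) = -5 + 2*(0 + 1*3) = -5 + 2*(0 + 3) = -5 + 2*3 = -5 + 6 = 1)
q(-160, L(9, -7)) - 1*(-12444) = 1 - 1*(-12444) = 1 + 12444 = 12445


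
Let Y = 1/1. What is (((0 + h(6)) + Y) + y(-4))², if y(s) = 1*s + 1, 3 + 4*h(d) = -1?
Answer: 9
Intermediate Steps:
h(d) = -1 (h(d) = -¾ + (¼)*(-1) = -¾ - ¼ = -1)
Y = 1
y(s) = 1 + s (y(s) = s + 1 = 1 + s)
(((0 + h(6)) + Y) + y(-4))² = (((0 - 1) + 1) + (1 - 4))² = ((-1 + 1) - 3)² = (0 - 3)² = (-3)² = 9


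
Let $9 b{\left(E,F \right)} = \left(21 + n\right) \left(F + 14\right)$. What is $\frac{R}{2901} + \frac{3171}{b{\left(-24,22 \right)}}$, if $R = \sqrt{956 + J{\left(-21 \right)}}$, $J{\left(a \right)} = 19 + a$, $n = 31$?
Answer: $\frac{3171}{208} + \frac{\sqrt{106}}{967} \approx 15.256$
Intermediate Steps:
$R = 3 \sqrt{106}$ ($R = \sqrt{956 + \left(19 - 21\right)} = \sqrt{956 - 2} = \sqrt{954} = 3 \sqrt{106} \approx 30.887$)
$b{\left(E,F \right)} = \frac{728}{9} + \frac{52 F}{9}$ ($b{\left(E,F \right)} = \frac{\left(21 + 31\right) \left(F + 14\right)}{9} = \frac{52 \left(14 + F\right)}{9} = \frac{728 + 52 F}{9} = \frac{728}{9} + \frac{52 F}{9}$)
$\frac{R}{2901} + \frac{3171}{b{\left(-24,22 \right)}} = \frac{3 \sqrt{106}}{2901} + \frac{3171}{\frac{728}{9} + \frac{52}{9} \cdot 22} = 3 \sqrt{106} \cdot \frac{1}{2901} + \frac{3171}{\frac{728}{9} + \frac{1144}{9}} = \frac{\sqrt{106}}{967} + \frac{3171}{208} = \frac{3171}{208} + \frac{\sqrt{106}}{967}$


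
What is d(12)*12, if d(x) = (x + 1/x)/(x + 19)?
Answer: 145/31 ≈ 4.6774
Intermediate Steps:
d(x) = (x + 1/x)/(19 + x)
d(12)*12 = ((1 + 12**2)/(12*(19 + 12)))*12 = ((1/12)*(1 + 144)/31)*12 = ((1/12)*(1/31)*145)*12 = (145/372)*12 = 145/31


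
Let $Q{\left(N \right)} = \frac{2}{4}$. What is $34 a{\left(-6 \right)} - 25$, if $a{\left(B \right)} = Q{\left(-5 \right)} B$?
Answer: $-127$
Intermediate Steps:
$Q{\left(N \right)} = \frac{1}{2}$ ($Q{\left(N \right)} = 2 \cdot \frac{1}{4} = \frac{1}{2}$)
$a{\left(B \right)} = \frac{B}{2}$
$34 a{\left(-6 \right)} - 25 = 34 \cdot \frac{1}{2} \left(-6\right) - 25 = 34 \left(-3\right) - 25 = -102 - 25 = -127$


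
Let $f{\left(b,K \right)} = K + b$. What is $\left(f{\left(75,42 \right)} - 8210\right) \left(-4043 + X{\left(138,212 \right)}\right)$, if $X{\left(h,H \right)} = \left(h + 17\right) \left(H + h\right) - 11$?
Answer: $-406236228$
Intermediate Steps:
$X{\left(h,H \right)} = -11 + \left(17 + h\right) \left(H + h\right)$ ($X{\left(h,H \right)} = \left(17 + h\right) \left(H + h\right) - 11 = -11 + \left(17 + h\right) \left(H + h\right)$)
$\left(f{\left(75,42 \right)} - 8210\right) \left(-4043 + X{\left(138,212 \right)}\right) = \left(\left(42 + 75\right) - 8210\right) \left(-4043 + \left(-11 + 138^{2} + 17 \cdot 212 + 17 \cdot 138 + 212 \cdot 138\right)\right) = \left(117 - 8210\right) \left(-4043 + \left(-11 + 19044 + 3604 + 2346 + 29256\right)\right) = - 8093 \left(-4043 + 54239\right) = \left(-8093\right) 50196 = -406236228$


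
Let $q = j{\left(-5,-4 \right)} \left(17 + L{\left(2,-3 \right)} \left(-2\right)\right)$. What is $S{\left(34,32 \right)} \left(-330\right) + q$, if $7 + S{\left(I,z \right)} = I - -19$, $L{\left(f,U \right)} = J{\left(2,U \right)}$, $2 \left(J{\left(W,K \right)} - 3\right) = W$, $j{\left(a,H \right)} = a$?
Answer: $-15225$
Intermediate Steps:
$J{\left(W,K \right)} = 3 + \frac{W}{2}$
$L{\left(f,U \right)} = 4$ ($L{\left(f,U \right)} = 3 + \frac{1}{2} \cdot 2 = 3 + 1 = 4$)
$S{\left(I,z \right)} = 12 + I$ ($S{\left(I,z \right)} = -7 + \left(I - -19\right) = -7 + \left(I + 19\right) = -7 + \left(19 + I\right) = 12 + I$)
$q = -45$ ($q = - 5 \left(17 + 4 \left(-2\right)\right) = - 5 \left(17 - 8\right) = \left(-5\right) 9 = -45$)
$S{\left(34,32 \right)} \left(-330\right) + q = \left(12 + 34\right) \left(-330\right) - 45 = 46 \left(-330\right) - 45 = -15180 - 45 = -15225$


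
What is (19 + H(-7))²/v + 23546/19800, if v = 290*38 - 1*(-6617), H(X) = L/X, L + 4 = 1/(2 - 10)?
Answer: 55256170553/45630446400 ≈ 1.2109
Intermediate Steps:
L = -33/8 (L = -4 + 1/(2 - 10) = -4 + 1/(-8) = -4 - ⅛ = -33/8 ≈ -4.1250)
H(X) = -33/(8*X)
v = 17637 (v = 11020 + 6617 = 17637)
(19 + H(-7))²/v + 23546/19800 = (19 - 33/8/(-7))²/17637 + 23546/19800 = (19 - 33/8*(-⅐))²*(1/17637) + 23546*(1/19800) = (19 + 33/56)²*(1/17637) + 11773/9900 = (1097/56)²*(1/17637) + 11773/9900 = (1203409/3136)*(1/17637) + 11773/9900 = 1203409/55309632 + 11773/9900 = 55256170553/45630446400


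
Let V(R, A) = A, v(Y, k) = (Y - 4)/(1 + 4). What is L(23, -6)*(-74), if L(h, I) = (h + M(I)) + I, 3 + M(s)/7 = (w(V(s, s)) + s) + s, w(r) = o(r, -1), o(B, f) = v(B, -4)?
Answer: 7548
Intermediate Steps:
v(Y, k) = -⅘ + Y/5 (v(Y, k) = (-4 + Y)/5 = (-4 + Y)*(⅕) = -⅘ + Y/5)
o(B, f) = -⅘ + B/5
w(r) = -⅘ + r/5
M(s) = -133/5 + 77*s/5 (M(s) = -21 + 7*(((-⅘ + s/5) + s) + s) = -21 + 7*((-⅘ + 6*s/5) + s) = -21 + 7*(-⅘ + 11*s/5) = -21 + (-28/5 + 77*s/5) = -133/5 + 77*s/5)
L(h, I) = -133/5 + h + 82*I/5 (L(h, I) = (h + (-133/5 + 77*I/5)) + I = (-133/5 + h + 77*I/5) + I = -133/5 + h + 82*I/5)
L(23, -6)*(-74) = (-133/5 + 23 + (82/5)*(-6))*(-74) = (-133/5 + 23 - 492/5)*(-74) = -102*(-74) = 7548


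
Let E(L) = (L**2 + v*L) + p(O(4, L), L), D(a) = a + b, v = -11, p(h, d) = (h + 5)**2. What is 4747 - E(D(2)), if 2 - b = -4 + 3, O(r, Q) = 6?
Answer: 4656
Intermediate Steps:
b = 3 (b = 2 - (-4 + 3) = 2 - 1*(-1) = 2 + 1 = 3)
p(h, d) = (5 + h)**2
D(a) = 3 + a (D(a) = a + 3 = 3 + a)
E(L) = 121 + L**2 - 11*L (E(L) = (L**2 - 11*L) + (5 + 6)**2 = (L**2 - 11*L) + 11**2 = (L**2 - 11*L) + 121 = 121 + L**2 - 11*L)
4747 - E(D(2)) = 4747 - (121 + (3 + 2)**2 - 11*(3 + 2)) = 4747 - (121 + 5**2 - 11*5) = 4747 - (121 + 25 - 55) = 4747 - 1*91 = 4747 - 91 = 4656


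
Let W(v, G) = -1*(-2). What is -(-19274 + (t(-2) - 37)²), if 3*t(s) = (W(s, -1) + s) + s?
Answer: 160697/9 ≈ 17855.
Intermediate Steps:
W(v, G) = 2
t(s) = ⅔ + 2*s/3 (t(s) = ((2 + s) + s)/3 = (2 + 2*s)/3 = ⅔ + 2*s/3)
-(-19274 + (t(-2) - 37)²) = -(-19274 + ((⅔ + (⅔)*(-2)) - 37)²) = -(-19274 + ((⅔ - 4/3) - 37)²) = -(-19274 + (-⅔ - 37)²) = -(-19274 + (-113/3)²) = -(-19274 + 12769/9) = -1*(-160697/9) = 160697/9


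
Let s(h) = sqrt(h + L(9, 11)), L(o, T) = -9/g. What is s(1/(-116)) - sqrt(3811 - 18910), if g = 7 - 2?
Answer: I*(-sqrt(15099) + sqrt(152105)/290) ≈ -121.53*I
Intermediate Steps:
g = 5
L(o, T) = -9/5
s(h) = sqrt(-9/5 + h) (s(h) = sqrt(h - 9/5) = sqrt(-9/5 + h))
s(1/(-116)) - sqrt(3811 - 18910) = sqrt(-45 + 25/(-116))/5 - sqrt(3811 - 18910) = sqrt(-45 + 25*(-1/116))/5 - sqrt(-15099) = sqrt(-45 - 25/116)/5 - I*sqrt(15099) = sqrt(-5245/116)/5 - I*sqrt(15099) = (I*sqrt(152105)/58)/5 - I*sqrt(15099) = I*sqrt(152105)/290 - I*sqrt(15099) = -I*sqrt(15099) + I*sqrt(152105)/290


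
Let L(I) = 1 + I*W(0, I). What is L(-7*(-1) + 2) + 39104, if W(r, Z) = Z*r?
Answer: 39105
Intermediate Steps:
L(I) = 1 (L(I) = 1 + I*(I*0) = 1 + I*0 = 1 + 0 = 1)
L(-7*(-1) + 2) + 39104 = 1 + 39104 = 39105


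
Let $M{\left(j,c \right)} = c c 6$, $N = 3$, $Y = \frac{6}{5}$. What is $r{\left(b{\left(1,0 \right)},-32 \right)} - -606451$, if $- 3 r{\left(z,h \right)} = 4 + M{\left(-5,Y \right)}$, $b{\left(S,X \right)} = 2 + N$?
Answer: $\frac{45483509}{75} \approx 6.0645 \cdot 10^{5}$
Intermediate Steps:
$Y = \frac{6}{5}$ ($Y = 6 \cdot \frac{1}{5} = \frac{6}{5} \approx 1.2$)
$b{\left(S,X \right)} = 5$ ($b{\left(S,X \right)} = 2 + 3 = 5$)
$M{\left(j,c \right)} = 6 c^{2}$ ($M{\left(j,c \right)} = c^{2} \cdot 6 = 6 c^{2}$)
$r{\left(z,h \right)} = - \frac{316}{75}$ ($r{\left(z,h \right)} = - \frac{4 + 6 \left(\frac{6}{5}\right)^{2}}{3} = - \frac{4 + 6 \cdot \frac{36}{25}}{3} = - \frac{4 + \frac{216}{25}}{3} = \left(- \frac{1}{3}\right) \frac{316}{25} = - \frac{316}{75}$)
$r{\left(b{\left(1,0 \right)},-32 \right)} - -606451 = - \frac{316}{75} - -606451 = - \frac{316}{75} + 606451 = \frac{45483509}{75}$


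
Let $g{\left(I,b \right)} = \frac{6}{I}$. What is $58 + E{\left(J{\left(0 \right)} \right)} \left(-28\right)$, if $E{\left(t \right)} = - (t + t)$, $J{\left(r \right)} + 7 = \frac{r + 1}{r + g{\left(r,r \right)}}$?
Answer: $\text{NaN} \approx \text{NaN}$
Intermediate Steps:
$J{\left(r \right)} = -7 + \frac{1 + r}{r + \frac{6}{r}}$ ($J{\left(r \right)} = -7 + \frac{r + 1}{r + \frac{6}{r}} = -7 + \frac{1 + r}{r + \frac{6}{r}}$)
$E{\left(t \right)} = - 2 t$
$58 + E{\left(J{\left(0 \right)} \right)} \left(-28\right) = 58 + - 2 \frac{-42 + 0 - 6 \cdot 0^{2}}{6 + 0^{2}} \left(-28\right) = 58 + - 2 \frac{-42 + 0 - 0}{6 + 0} \left(-28\right) = 58 + - 2 \frac{-42 + 0 + 0}{6} \left(-28\right) = 58 + - 2 \cdot \frac{1}{6} \left(-42\right) \left(-28\right) = 58 + \left(-2\right) \left(-7\right) \left(-28\right) = 58 + 14 \left(-28\right) = 58 - 392 = -334$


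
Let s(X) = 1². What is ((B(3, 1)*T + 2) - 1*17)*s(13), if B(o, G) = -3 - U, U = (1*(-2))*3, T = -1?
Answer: -18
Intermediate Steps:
U = -6 (U = -2*3 = -6)
B(o, G) = 3 (B(o, G) = -3 - 1*(-6) = -3 + 6 = 3)
s(X) = 1
((B(3, 1)*T + 2) - 1*17)*s(13) = ((3*(-1) + 2) - 1*17)*1 = ((-3 + 2) - 17)*1 = (-1 - 17)*1 = -18*1 = -18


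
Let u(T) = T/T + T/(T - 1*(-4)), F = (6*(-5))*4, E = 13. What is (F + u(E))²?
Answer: 4040100/289 ≈ 13980.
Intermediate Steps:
F = -120 (F = -30*4 = -120)
u(T) = 1 + T/(4 + T) (u(T) = 1 + T/(T + 4) = 1 + T/(4 + T))
(F + u(E))² = (-120 + 2*(2 + 13)/(4 + 13))² = (-120 + 2*15/17)² = (-120 + 2*(1/17)*15)² = (-120 + 30/17)² = (-2010/17)² = 4040100/289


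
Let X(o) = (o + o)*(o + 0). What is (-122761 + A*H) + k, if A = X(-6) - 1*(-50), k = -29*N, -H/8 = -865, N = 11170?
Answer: 397549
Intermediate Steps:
H = 6920 (H = -8*(-865) = 6920)
k = -323930 (k = -29*11170 = -323930)
X(o) = 2*o² (X(o) = (2*o)*o = 2*o²)
A = 122 (A = 2*(-6)² - 1*(-50) = 2*36 + 50 = 72 + 50 = 122)
(-122761 + A*H) + k = (-122761 + 122*6920) - 323930 = (-122761 + 844240) - 323930 = 721479 - 323930 = 397549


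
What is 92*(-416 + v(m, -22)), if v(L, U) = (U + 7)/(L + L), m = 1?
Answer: -38962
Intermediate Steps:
v(L, U) = (7 + U)/(2*L) (v(L, U) = (7 + U)/((2*L)) = (7 + U)*(1/(2*L)) = (7 + U)/(2*L))
92*(-416 + v(m, -22)) = 92*(-416 + (1/2)*(7 - 22)/1) = 92*(-416 + (1/2)*1*(-15)) = 92*(-416 - 15/2) = 92*(-847/2) = -38962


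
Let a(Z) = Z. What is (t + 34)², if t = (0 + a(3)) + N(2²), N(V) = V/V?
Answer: 1444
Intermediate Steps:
N(V) = 1
t = 4 (t = (0 + 3) + 1 = 3 + 1 = 4)
(t + 34)² = (4 + 34)² = 38² = 1444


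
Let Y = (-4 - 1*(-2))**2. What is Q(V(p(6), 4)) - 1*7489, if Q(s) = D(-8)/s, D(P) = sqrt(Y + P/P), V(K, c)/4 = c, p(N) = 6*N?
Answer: -7489 + sqrt(5)/16 ≈ -7488.9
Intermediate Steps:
V(K, c) = 4*c
Y = 4 (Y = (-4 + 2)**2 = (-2)**2 = 4)
D(P) = sqrt(5) (D(P) = sqrt(4 + P/P) = sqrt(4 + 1) = sqrt(5))
Q(s) = sqrt(5)/s
Q(V(p(6), 4)) - 1*7489 = sqrt(5)/((4*4)) - 1*7489 = sqrt(5)/16 - 7489 = -7489 + sqrt(5)/16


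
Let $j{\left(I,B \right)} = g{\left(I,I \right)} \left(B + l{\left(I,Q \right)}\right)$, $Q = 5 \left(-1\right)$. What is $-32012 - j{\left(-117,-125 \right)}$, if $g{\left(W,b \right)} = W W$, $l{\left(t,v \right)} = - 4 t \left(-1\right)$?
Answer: $8085565$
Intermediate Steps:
$Q = -5$
$l{\left(t,v \right)} = 4 t$
$g{\left(W,b \right)} = W^{2}$
$j{\left(I,B \right)} = I^{2} \left(B + 4 I\right)$
$-32012 - j{\left(-117,-125 \right)} = -32012 - \left(-117\right)^{2} \left(-125 + 4 \left(-117\right)\right) = -32012 - 13689 \left(-125 - 468\right) = -32012 - 13689 \left(-593\right) = -32012 - -8117577 = -32012 + 8117577 = 8085565$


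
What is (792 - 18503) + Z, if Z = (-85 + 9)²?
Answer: -11935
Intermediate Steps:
Z = 5776 (Z = (-76)² = 5776)
(792 - 18503) + Z = (792 - 18503) + 5776 = -17711 + 5776 = -11935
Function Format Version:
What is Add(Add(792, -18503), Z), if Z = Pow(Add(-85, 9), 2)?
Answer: -11935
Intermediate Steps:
Z = 5776 (Z = Pow(-76, 2) = 5776)
Add(Add(792, -18503), Z) = Add(Add(792, -18503), 5776) = Add(-17711, 5776) = -11935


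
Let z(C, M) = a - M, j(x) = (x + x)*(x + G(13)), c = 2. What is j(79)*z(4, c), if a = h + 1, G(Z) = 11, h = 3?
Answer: 28440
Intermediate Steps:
a = 4 (a = 3 + 1 = 4)
j(x) = 2*x*(11 + x) (j(x) = (x + x)*(x + 11) = (2*x)*(11 + x) = 2*x*(11 + x))
z(C, M) = 4 - M
j(79)*z(4, c) = (2*79*(11 + 79))*(4 - 1*2) = (2*79*90)*(4 - 2) = 14220*2 = 28440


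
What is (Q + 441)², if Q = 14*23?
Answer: 582169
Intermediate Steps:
Q = 322
(Q + 441)² = (322 + 441)² = 763² = 582169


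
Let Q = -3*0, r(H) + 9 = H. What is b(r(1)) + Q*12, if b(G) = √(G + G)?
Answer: 4*I ≈ 4.0*I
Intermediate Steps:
r(H) = -9 + H
Q = 0
b(G) = √2*√G (b(G) = √(2*G) = √2*√G)
b(r(1)) + Q*12 = √2*√(-9 + 1) + 0*12 = √2*√(-8) + 0 = √2*(2*I*√2) + 0 = 4*I + 0 = 4*I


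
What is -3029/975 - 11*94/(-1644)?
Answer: -50917/20550 ≈ -2.4777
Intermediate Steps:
-3029/975 - 11*94/(-1644) = -3029*1/975 - 1034*(-1/1644) = -233/75 + 517/822 = -50917/20550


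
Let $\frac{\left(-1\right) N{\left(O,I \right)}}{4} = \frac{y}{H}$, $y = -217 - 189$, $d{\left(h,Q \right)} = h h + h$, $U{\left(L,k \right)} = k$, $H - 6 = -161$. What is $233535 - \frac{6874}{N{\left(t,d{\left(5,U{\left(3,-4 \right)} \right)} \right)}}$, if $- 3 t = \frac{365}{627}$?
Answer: $\frac{27166165}{116} \approx 2.3419 \cdot 10^{5}$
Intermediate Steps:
$H = -155$ ($H = 6 - 161 = -155$)
$d{\left(h,Q \right)} = h + h^{2}$ ($d{\left(h,Q \right)} = h^{2} + h = h + h^{2}$)
$t = - \frac{365}{1881}$ ($t = - \frac{365 \cdot \frac{1}{627}}{3} = \left(- \frac{1}{3}\right) \frac{365}{627} = - \frac{365}{1881} \approx -0.19405$)
$y = -406$ ($y = -217 - 189 = -406$)
$N{\left(O,I \right)} = - \frac{1624}{155}$ ($N{\left(O,I \right)} = - 4 \left(- \frac{406}{-155}\right) = - 4 \left(\left(-406\right) \left(- \frac{1}{155}\right)\right) = \left(-4\right) \frac{406}{155} = - \frac{1624}{155}$)
$233535 - \frac{6874}{N{\left(t,d{\left(5,U{\left(3,-4 \right)} \right)} \right)}} = 233535 - \frac{6874}{- \frac{1624}{155}} = 233535 - 6874 \left(- \frac{155}{1624}\right) = 233535 - - \frac{76105}{116} = 233535 + \frac{76105}{116} = \frac{27166165}{116}$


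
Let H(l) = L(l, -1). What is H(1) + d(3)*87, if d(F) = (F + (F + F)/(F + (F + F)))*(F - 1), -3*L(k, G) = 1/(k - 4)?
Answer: 5743/9 ≈ 638.11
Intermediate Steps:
L(k, G) = -1/(3*(-4 + k)) (L(k, G) = -1/(3*(k - 4)) = -1/(3*(-4 + k)))
d(F) = (-1 + F)*(⅔ + F) (d(F) = (F + (2*F)/(F + 2*F))*(-1 + F) = (F + (2*F)/((3*F)))*(-1 + F) = (F + (2*F)*(1/(3*F)))*(-1 + F) = (F + ⅔)*(-1 + F) = (⅔ + F)*(-1 + F) = (-1 + F)*(⅔ + F))
H(l) = -1/(-12 + 3*l)
H(1) + d(3)*87 = -1/(-12 + 3*1) + (-⅔ + 3² - ⅓*3)*87 = -1/(-12 + 3) + (-⅔ + 9 - 1)*87 = -1/(-9) + (22/3)*87 = -1*(-⅑) + 638 = ⅑ + 638 = 5743/9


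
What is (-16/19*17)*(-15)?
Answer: 4080/19 ≈ 214.74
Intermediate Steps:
(-16/19*17)*(-15) = (-16*1/19*17)*(-15) = -16/19*17*(-15) = -272/19*(-15) = 4080/19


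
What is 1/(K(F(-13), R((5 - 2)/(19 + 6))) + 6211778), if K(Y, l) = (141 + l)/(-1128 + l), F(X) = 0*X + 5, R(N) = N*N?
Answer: 234997/1459749165288 ≈ 1.6098e-7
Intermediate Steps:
R(N) = N²
F(X) = 5 (F(X) = 0 + 5 = 5)
K(Y, l) = (141 + l)/(-1128 + l)
1/(K(F(-13), R((5 - 2)/(19 + 6))) + 6211778) = 1/((141 + ((5 - 2)/(19 + 6))²)/(-1128 + ((5 - 2)/(19 + 6))²) + 6211778) = 1/((141 + (3/25)²)/(-1128 + (3/25)²) + 6211778) = 1/((141 + 9/625)/(-1128 + 9/625) + 6211778) = 1/((88134/625)/(-704991/625) + 6211778) = 1/(-625/704991*88134/625 + 6211778) = 1/(-29378/234997 + 6211778) = 1/(1459749165288/234997) = 234997/1459749165288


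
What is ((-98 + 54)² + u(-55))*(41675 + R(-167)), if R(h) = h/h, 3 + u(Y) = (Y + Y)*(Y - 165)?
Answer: 1089118908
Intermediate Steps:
u(Y) = -3 + 2*Y*(-165 + Y) (u(Y) = -3 + (Y + Y)*(Y - 165) = -3 + (2*Y)*(-165 + Y) = -3 + 2*Y*(-165 + Y))
R(h) = 1
((-98 + 54)² + u(-55))*(41675 + R(-167)) = ((-98 + 54)² + (-3 - 330*(-55) + 2*(-55)²))*(41675 + 1) = ((-44)² + (-3 + 18150 + 2*3025))*41676 = (1936 + (-3 + 18150 + 6050))*41676 = (1936 + 24197)*41676 = 26133*41676 = 1089118908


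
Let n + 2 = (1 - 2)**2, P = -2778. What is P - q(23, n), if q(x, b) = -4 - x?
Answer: -2751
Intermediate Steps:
n = -1 (n = -2 + (1 - 2)**2 = -2 + (-1)**2 = -2 + 1 = -1)
P - q(23, n) = -2778 - (-4 - 1*23) = -2778 - (-4 - 23) = -2778 - 1*(-27) = -2778 + 27 = -2751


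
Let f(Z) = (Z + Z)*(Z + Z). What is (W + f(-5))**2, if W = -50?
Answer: 2500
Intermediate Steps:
f(Z) = 4*Z**2 (f(Z) = (2*Z)*(2*Z) = 4*Z**2)
(W + f(-5))**2 = (-50 + 4*(-5)**2)**2 = (-50 + 4*25)**2 = (-50 + 100)**2 = 50**2 = 2500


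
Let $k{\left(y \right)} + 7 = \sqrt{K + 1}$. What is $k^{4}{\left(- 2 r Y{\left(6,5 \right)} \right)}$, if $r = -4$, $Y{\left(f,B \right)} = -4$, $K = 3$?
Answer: $625$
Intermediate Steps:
$k{\left(y \right)} = -5$ ($k{\left(y \right)} = -7 + \sqrt{3 + 1} = -7 + \sqrt{4} = -7 + 2 = -5$)
$k^{4}{\left(- 2 r Y{\left(6,5 \right)} \right)} = \left(-5\right)^{4} = 625$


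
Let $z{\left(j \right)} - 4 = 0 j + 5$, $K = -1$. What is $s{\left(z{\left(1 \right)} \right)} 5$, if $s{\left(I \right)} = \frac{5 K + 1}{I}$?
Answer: $- \frac{20}{9} \approx -2.2222$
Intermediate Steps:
$z{\left(j \right)} = 9$ ($z{\left(j \right)} = 4 + \left(0 j + 5\right) = 4 + \left(0 + 5\right) = 4 + 5 = 9$)
$s{\left(I \right)} = - \frac{4}{I}$ ($s{\left(I \right)} = \frac{5 \left(-1\right) + 1}{I} = \frac{-5 + 1}{I} = - \frac{4}{I}$)
$s{\left(z{\left(1 \right)} \right)} 5 = - \frac{4}{9} \cdot 5 = \left(-4\right) \frac{1}{9} \cdot 5 = \left(- \frac{4}{9}\right) 5 = - \frac{20}{9}$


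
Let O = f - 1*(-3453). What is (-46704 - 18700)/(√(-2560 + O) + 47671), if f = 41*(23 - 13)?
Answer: -1558937042/1136261469 + 32702*√1303/1136261469 ≈ -1.3709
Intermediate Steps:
f = 410 (f = 41*10 = 410)
O = 3863 (O = 410 - 1*(-3453) = 410 + 3453 = 3863)
(-46704 - 18700)/(√(-2560 + O) + 47671) = (-46704 - 18700)/(√(-2560 + 3863) + 47671) = -65404/(√1303 + 47671) = -65404/(47671 + √1303)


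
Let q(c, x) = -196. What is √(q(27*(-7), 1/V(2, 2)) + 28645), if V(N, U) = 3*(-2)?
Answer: 3*√3161 ≈ 168.67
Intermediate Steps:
V(N, U) = -6
√(q(27*(-7), 1/V(2, 2)) + 28645) = √(-196 + 28645) = √28449 = 3*√3161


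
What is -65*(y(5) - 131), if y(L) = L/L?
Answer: 8450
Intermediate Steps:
y(L) = 1
-65*(y(5) - 131) = -65*(1 - 131) = -65*(-130) = 8450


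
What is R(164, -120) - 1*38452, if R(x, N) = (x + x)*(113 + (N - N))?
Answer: -1388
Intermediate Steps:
R(x, N) = 226*x (R(x, N) = (2*x)*(113 + 0) = (2*x)*113 = 226*x)
R(164, -120) - 1*38452 = 226*164 - 1*38452 = 37064 - 38452 = -1388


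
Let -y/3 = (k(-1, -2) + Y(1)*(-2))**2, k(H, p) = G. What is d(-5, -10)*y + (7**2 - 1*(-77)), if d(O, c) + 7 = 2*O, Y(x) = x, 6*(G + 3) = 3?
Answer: 4635/4 ≈ 1158.8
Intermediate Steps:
G = -5/2 (G = -3 + (1/6)*3 = -3 + 1/2 = -5/2 ≈ -2.5000)
k(H, p) = -5/2
d(O, c) = -7 + 2*O
y = -243/4 (y = -3*(-5/2 + 1*(-2))**2 = -3*(-5/2 - 2)**2 = -3*(-9/2)**2 = -3*81/4 = -243/4 ≈ -60.750)
d(-5, -10)*y + (7**2 - 1*(-77)) = (-7 + 2*(-5))*(-243/4) + (7**2 - 1*(-77)) = (-7 - 10)*(-243/4) + (49 + 77) = -17*(-243/4) + 126 = 4131/4 + 126 = 4635/4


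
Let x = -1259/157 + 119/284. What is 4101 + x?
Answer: 182516515/44588 ≈ 4093.4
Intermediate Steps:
x = -338873/44588 (x = -1259*1/157 + 119*(1/284) = -1259/157 + 119/284 = -338873/44588 ≈ -7.6001)
4101 + x = 4101 - 338873/44588 = 182516515/44588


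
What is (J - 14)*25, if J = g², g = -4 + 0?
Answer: 50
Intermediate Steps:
g = -4
J = 16 (J = (-4)² = 16)
(J - 14)*25 = (16 - 14)*25 = 2*25 = 50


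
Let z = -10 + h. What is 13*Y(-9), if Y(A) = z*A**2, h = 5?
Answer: -5265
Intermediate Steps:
z = -5 (z = -10 + 5 = -5)
Y(A) = -5*A**2
13*Y(-9) = 13*(-5*(-9)**2) = 13*(-5*81) = 13*(-405) = -5265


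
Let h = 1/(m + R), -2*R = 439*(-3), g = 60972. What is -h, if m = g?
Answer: -2/123261 ≈ -1.6226e-5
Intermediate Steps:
R = 1317/2 (R = -439*(-3)/2 = -½*(-1317) = 1317/2 ≈ 658.50)
m = 60972
h = 2/123261 (h = 1/(60972 + 1317/2) = 1/(123261/2) = 2/123261 ≈ 1.6226e-5)
-h = -1*2/123261 = -2/123261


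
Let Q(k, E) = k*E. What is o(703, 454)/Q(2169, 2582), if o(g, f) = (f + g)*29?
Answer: 33553/5600358 ≈ 0.0059912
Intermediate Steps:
o(g, f) = 29*f + 29*g
Q(k, E) = E*k
o(703, 454)/Q(2169, 2582) = (29*454 + 29*703)/((2582*2169)) = (13166 + 20387)/5600358 = 33553*(1/5600358) = 33553/5600358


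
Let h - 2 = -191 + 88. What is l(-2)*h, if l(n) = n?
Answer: 202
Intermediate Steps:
h = -101 (h = 2 + (-191 + 88) = 2 - 103 = -101)
l(-2)*h = -2*(-101) = 202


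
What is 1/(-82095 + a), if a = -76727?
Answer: -1/158822 ≈ -6.2964e-6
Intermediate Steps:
1/(-82095 + a) = 1/(-82095 - 76727) = 1/(-158822) = -1/158822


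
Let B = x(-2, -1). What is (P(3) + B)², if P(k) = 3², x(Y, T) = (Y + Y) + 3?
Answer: 64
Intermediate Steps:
x(Y, T) = 3 + 2*Y (x(Y, T) = 2*Y + 3 = 3 + 2*Y)
P(k) = 9
B = -1 (B = 3 + 2*(-2) = 3 - 4 = -1)
(P(3) + B)² = (9 - 1)² = 8² = 64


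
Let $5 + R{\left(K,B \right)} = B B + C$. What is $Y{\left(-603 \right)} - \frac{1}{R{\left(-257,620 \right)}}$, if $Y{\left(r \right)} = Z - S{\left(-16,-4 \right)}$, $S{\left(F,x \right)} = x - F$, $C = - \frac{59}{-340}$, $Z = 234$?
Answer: $\frac{29014147358}{130694359} \approx 222.0$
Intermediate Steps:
$C = \frac{59}{340}$ ($C = \left(-59\right) \left(- \frac{1}{340}\right) = \frac{59}{340} \approx 0.17353$)
$R{\left(K,B \right)} = - \frac{1641}{340} + B^{2}$ ($R{\left(K,B \right)} = -5 + \left(B B + \frac{59}{340}\right) = -5 + \left(B^{2} + \frac{59}{340}\right) = -5 + \left(\frac{59}{340} + B^{2}\right) = - \frac{1641}{340} + B^{2}$)
$Y{\left(r \right)} = 222$ ($Y{\left(r \right)} = 234 - \left(-4 - -16\right) = 234 - \left(-4 + 16\right) = 234 - 12 = 222$)
$Y{\left(-603 \right)} - \frac{1}{R{\left(-257,620 \right)}} = 222 - \frac{1}{- \frac{1641}{340} + 620^{2}} = 222 - \frac{1}{- \frac{1641}{340} + 384400} = 222 - \frac{1}{\frac{130694359}{340}} = 222 - \frac{340}{130694359} = \frac{29014147358}{130694359}$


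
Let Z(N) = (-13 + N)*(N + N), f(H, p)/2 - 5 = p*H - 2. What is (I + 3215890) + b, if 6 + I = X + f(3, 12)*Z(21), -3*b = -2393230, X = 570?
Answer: 12121216/3 ≈ 4.0404e+6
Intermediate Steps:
f(H, p) = 6 + 2*H*p (f(H, p) = 10 + 2*(p*H - 2) = 10 + 2*(H*p - 2) = 10 + 2*(-2 + H*p) = 10 + (-4 + 2*H*p) = 6 + 2*H*p)
b = 2393230/3 (b = -⅓*(-2393230) = 2393230/3 ≈ 7.9774e+5)
Z(N) = 2*N*(-13 + N) (Z(N) = (-13 + N)*(2*N) = 2*N*(-13 + N))
I = 26772 (I = -6 + (570 + (6 + 2*3*12)*(2*21*(-13 + 21))) = -6 + (570 + (6 + 72)*(2*21*8)) = -6 + (570 + 78*336) = -6 + (570 + 26208) = -6 + 26778 = 26772)
(I + 3215890) + b = (26772 + 3215890) + 2393230/3 = 3242662 + 2393230/3 = 12121216/3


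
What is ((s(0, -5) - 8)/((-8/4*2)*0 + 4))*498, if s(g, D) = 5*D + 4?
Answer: -7221/2 ≈ -3610.5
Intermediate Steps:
s(g, D) = 4 + 5*D
((s(0, -5) - 8)/((-8/4*2)*0 + 4))*498 = (((4 + 5*(-5)) - 8)/((-8/4*2)*0 + 4))*498 = (((4 - 25) - 8)/((-8/4*2)*0 + 4))*498 = ((-21 - 8)/((-2*1*2)*0 + 4))*498 = -29/(-2*2*0 + 4)*498 = -29/(-4*0 + 4)*498 = -29/(0 + 4)*498 = -29/4*498 = -7221/2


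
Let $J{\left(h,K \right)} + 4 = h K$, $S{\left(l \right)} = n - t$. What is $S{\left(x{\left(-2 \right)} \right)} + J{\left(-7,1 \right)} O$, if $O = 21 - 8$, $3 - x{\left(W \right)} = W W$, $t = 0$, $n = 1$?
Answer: $-142$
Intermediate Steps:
$x{\left(W \right)} = 3 - W^{2}$ ($x{\left(W \right)} = 3 - W W = 3 - W^{2}$)
$S{\left(l \right)} = 1$ ($S{\left(l \right)} = 1 - 0 = 1 + 0 = 1$)
$J{\left(h,K \right)} = -4 + K h$ ($J{\left(h,K \right)} = -4 + h K = -4 + K h$)
$O = 13$ ($O = 21 - 8 = 13$)
$S{\left(x{\left(-2 \right)} \right)} + J{\left(-7,1 \right)} O = 1 + \left(-4 + 1 \left(-7\right)\right) 13 = 1 + \left(-4 - 7\right) 13 = 1 - 143 = -142$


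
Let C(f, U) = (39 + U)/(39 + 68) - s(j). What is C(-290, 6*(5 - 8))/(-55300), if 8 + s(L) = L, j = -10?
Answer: -1947/5917100 ≈ -0.00032905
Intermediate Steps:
s(L) = -8 + L
C(f, U) = 1965/107 + U/107 (C(f, U) = (39 + U)/(39 + 68) - (-8 - 10) = (39 + U)/107 - 1*(-18) = (39 + U)*(1/107) + 18 = (39/107 + U/107) + 18 = 1965/107 + U/107)
C(-290, 6*(5 - 8))/(-55300) = (1965/107 + (6*(5 - 8))/107)/(-55300) = (1965/107 + (6*(-3))/107)*(-1/55300) = (1965/107 + (1/107)*(-18))*(-1/55300) = (1965/107 - 18/107)*(-1/55300) = (1947/107)*(-1/55300) = -1947/5917100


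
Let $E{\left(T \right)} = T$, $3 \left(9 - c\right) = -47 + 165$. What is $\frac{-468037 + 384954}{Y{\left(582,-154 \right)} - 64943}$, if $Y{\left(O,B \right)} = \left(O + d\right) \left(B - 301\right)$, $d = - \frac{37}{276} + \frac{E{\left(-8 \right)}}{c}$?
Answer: $\frac{2084628}{8275283} \approx 0.25191$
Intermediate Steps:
$c = - \frac{91}{3}$ ($c = 9 - \frac{-47 + 165}{3} = 9 - \frac{118}{3} = - \frac{91}{3} \approx -30.333$)
$d = \frac{3257}{25116}$ ($d = - \frac{37}{276} - \frac{8}{- \frac{91}{3}} = \left(-37\right) \frac{1}{276} - - \frac{24}{91} = - \frac{37}{276} + \frac{24}{91} = \frac{3257}{25116} \approx 0.12968$)
$Y{\left(O,B \right)} = \left(-301 + B\right) \left(\frac{3257}{25116} + O\right)$ ($Y{\left(O,B \right)} = \left(O + \frac{3257}{25116}\right) \left(B - 301\right) = \left(\frac{3257}{25116} + O\right) \left(-301 + B\right) = \left(-301 + B\right) \left(\frac{3257}{25116} + O\right)$)
$\frac{-468037 + 384954}{Y{\left(582,-154 \right)} - 64943} = \frac{-468037 + 384954}{\left(- \frac{140051}{3588} - 175182 + \frac{3257}{25116} \left(-154\right) - 89628\right) - 64943} = - \frac{83083}{\left(- \frac{140051}{3588} - 175182 - \frac{35827}{1794} - 89628\right) - 64943} = - \frac{83083}{- \frac{73103845}{276} - 64943} = - \frac{83083}{- \frac{91028113}{276}} = \left(-83083\right) \left(- \frac{276}{91028113}\right) = \frac{2084628}{8275283}$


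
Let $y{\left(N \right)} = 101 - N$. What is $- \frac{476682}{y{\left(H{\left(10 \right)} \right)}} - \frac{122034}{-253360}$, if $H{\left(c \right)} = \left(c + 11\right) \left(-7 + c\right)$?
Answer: $- \frac{30191878557}{2406920} \approx -12544.0$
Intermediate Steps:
$H{\left(c \right)} = \left(-7 + c\right) \left(11 + c\right)$ ($H{\left(c \right)} = \left(11 + c\right) \left(-7 + c\right) = \left(-7 + c\right) \left(11 + c\right)$)
$- \frac{476682}{y{\left(H{\left(10 \right)} \right)}} - \frac{122034}{-253360} = - \frac{476682}{101 - \left(-77 + 10^{2} + 4 \cdot 10\right)} - \frac{122034}{-253360} = - \frac{476682}{101 - \left(-77 + 100 + 40\right)} - - \frac{61017}{126680} = - \frac{476682}{101 - 63} + \frac{61017}{126680} = - \frac{476682}{38} + \frac{61017}{126680} = \left(-476682\right) \frac{1}{38} + \frac{61017}{126680} = - \frac{238341}{19} + \frac{61017}{126680} = - \frac{30191878557}{2406920}$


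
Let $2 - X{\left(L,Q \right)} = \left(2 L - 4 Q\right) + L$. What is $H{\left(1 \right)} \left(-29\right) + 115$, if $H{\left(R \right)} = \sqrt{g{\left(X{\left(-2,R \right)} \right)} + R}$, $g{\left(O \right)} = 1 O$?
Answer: $115 - 29 \sqrt{13} \approx 10.439$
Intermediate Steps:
$X{\left(L,Q \right)} = 2 - 3 L + 4 Q$ ($X{\left(L,Q \right)} = 2 - \left(\left(2 L - 4 Q\right) + L\right) = 2 - \left(\left(- 4 Q + 2 L\right) + L\right) = 2 - \left(- 4 Q + 3 L\right) = 2 - 3 L + 4 Q$)
$g{\left(O \right)} = O$
$H{\left(R \right)} = \sqrt{8 + 5 R}$ ($H{\left(R \right)} = \sqrt{\left(2 - -6 + 4 R\right) + R} = \sqrt{\left(2 + 6 + 4 R\right) + R} = \sqrt{\left(8 + 4 R\right) + R} = \sqrt{8 + 5 R}$)
$H{\left(1 \right)} \left(-29\right) + 115 = \sqrt{8 + 5 \cdot 1} \left(-29\right) + 115 = \sqrt{8 + 5} \left(-29\right) + 115 = \sqrt{13} \left(-29\right) + 115 = - 29 \sqrt{13} + 115 = 115 - 29 \sqrt{13}$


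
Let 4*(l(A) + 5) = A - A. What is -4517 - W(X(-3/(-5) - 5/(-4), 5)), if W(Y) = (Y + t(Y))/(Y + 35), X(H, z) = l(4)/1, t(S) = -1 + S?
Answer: -135499/30 ≈ -4516.6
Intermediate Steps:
l(A) = -5 (l(A) = -5 + (A - A)/4 = -5 + (¼)*0 = -5 + 0 = -5)
X(H, z) = -5 (X(H, z) = -5/1 = -5*1 = -5)
W(Y) = (-1 + 2*Y)/(35 + Y) (W(Y) = (Y + (-1 + Y))/(Y + 35) = (-1 + 2*Y)/(35 + Y))
-4517 - W(X(-3/(-5) - 5/(-4), 5)) = -4517 - (-1 + 2*(-5))/(35 - 5) = -4517 - (-1 - 10)/30 = -4517 - (-11)/30 = -4517 - 1*(-11/30) = -4517 + 11/30 = -135499/30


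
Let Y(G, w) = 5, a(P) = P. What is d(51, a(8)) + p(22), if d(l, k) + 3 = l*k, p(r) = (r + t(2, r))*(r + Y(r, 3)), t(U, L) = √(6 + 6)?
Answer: 999 + 54*√3 ≈ 1092.5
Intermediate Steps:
t(U, L) = 2*√3 (t(U, L) = √12 = 2*√3)
p(r) = (5 + r)*(r + 2*√3) (p(r) = (r + 2*√3)*(r + 5) = (r + 2*√3)*(5 + r) = (5 + r)*(r + 2*√3))
d(l, k) = -3 + k*l (d(l, k) = -3 + l*k = -3 + k*l)
d(51, a(8)) + p(22) = (-3 + 8*51) + (22² + 5*22 + 10*√3 + 2*22*√3) = (-3 + 408) + (484 + 110 + 10*√3 + 44*√3) = 405 + (594 + 54*√3) = 999 + 54*√3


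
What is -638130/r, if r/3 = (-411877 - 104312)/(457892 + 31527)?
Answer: 104104315490/516189 ≈ 2.0168e+5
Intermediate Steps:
r = -1548567/489419 (r = 3*((-411877 - 104312)/(457892 + 31527)) = 3*(-516189/489419) = -1548567/489419 ≈ -3.1641)
-638130/r = -638130/(-1548567/489419) = -638130*(-489419/1548567) = 104104315490/516189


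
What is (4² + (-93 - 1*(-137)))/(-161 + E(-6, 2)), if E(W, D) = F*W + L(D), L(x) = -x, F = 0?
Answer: -60/163 ≈ -0.36810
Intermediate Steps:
E(W, D) = -D (E(W, D) = 0*W - D = 0 - D = -D)
(4² + (-93 - 1*(-137)))/(-161 + E(-6, 2)) = (4² + (-93 - 1*(-137)))/(-161 - 1*2) = (16 + (-93 + 137))/(-161 - 2) = (16 + 44)/(-163) = 60*(-1/163) = -60/163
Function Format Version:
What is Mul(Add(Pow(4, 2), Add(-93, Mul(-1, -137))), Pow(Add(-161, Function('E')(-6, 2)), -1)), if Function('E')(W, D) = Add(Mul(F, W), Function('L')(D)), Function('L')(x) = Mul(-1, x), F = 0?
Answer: Rational(-60, 163) ≈ -0.36810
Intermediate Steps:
Function('E')(W, D) = Mul(-1, D) (Function('E')(W, D) = Add(Mul(0, W), Mul(-1, D)) = Add(0, Mul(-1, D)) = Mul(-1, D))
Mul(Add(Pow(4, 2), Add(-93, Mul(-1, -137))), Pow(Add(-161, Function('E')(-6, 2)), -1)) = Mul(Add(Pow(4, 2), Add(-93, Mul(-1, -137))), Pow(Add(-161, Mul(-1, 2)), -1)) = Mul(Add(16, Add(-93, 137)), Pow(Add(-161, -2), -1)) = Mul(Add(16, 44), Pow(-163, -1)) = Mul(60, Rational(-1, 163)) = Rational(-60, 163)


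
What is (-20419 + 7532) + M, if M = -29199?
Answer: -42086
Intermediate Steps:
(-20419 + 7532) + M = (-20419 + 7532) - 29199 = -12887 - 29199 = -42086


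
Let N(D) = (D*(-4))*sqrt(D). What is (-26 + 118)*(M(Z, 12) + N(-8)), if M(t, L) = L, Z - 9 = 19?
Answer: 1104 + 5888*I*sqrt(2) ≈ 1104.0 + 8326.9*I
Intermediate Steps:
Z = 28 (Z = 9 + 19 = 28)
N(D) = -4*D**(3/2) (N(D) = (-4*D)*sqrt(D) = -4*D**(3/2))
(-26 + 118)*(M(Z, 12) + N(-8)) = (-26 + 118)*(12 - (-64)*I*sqrt(2)) = 92*(12 - (-64)*I*sqrt(2)) = 92*(12 + 64*I*sqrt(2)) = 1104 + 5888*I*sqrt(2)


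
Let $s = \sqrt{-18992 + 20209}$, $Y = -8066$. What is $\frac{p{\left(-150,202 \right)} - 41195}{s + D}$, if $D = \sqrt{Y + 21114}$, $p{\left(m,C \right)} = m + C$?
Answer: $- \frac{41143}{\sqrt{1217} + 2 \sqrt{3262}} \approx -275.92$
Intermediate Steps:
$p{\left(m,C \right)} = C + m$
$s = \sqrt{1217} \approx 34.885$
$D = 2 \sqrt{3262}$ ($D = \sqrt{-8066 + 21114} = \sqrt{13048} = 2 \sqrt{3262} \approx 114.23$)
$\frac{p{\left(-150,202 \right)} - 41195}{s + D} = \frac{\left(202 - 150\right) - 41195}{\sqrt{1217} + 2 \sqrt{3262}} = \frac{52 - 41195}{\sqrt{1217} + 2 \sqrt{3262}} = - \frac{41143}{\sqrt{1217} + 2 \sqrt{3262}}$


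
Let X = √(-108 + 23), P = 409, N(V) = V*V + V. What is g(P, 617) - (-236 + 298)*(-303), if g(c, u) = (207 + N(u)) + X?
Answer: 400299 + I*√85 ≈ 4.003e+5 + 9.2195*I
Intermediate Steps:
N(V) = V + V² (N(V) = V² + V = V + V²)
X = I*√85 (X = √(-85) = I*√85 ≈ 9.2195*I)
g(c, u) = 207 + I*√85 + u*(1 + u) (g(c, u) = (207 + u*(1 + u)) + I*√85 = 207 + I*√85 + u*(1 + u))
g(P, 617) - (-236 + 298)*(-303) = (207 + I*√85 + 617*(1 + 617)) - (-236 + 298)*(-303) = (207 + I*√85 + 617*618) - 62*(-303) = (207 + I*√85 + 381306) - 1*(-18786) = (381513 + I*√85) + 18786 = 400299 + I*√85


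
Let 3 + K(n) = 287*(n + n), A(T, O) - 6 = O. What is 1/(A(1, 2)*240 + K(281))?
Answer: 1/163211 ≈ 6.1270e-6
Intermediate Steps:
A(T, O) = 6 + O
K(n) = -3 + 574*n (K(n) = -3 + 287*(n + n) = -3 + 287*(2*n) = -3 + 574*n)
1/(A(1, 2)*240 + K(281)) = 1/((6 + 2)*240 + (-3 + 574*281)) = 1/(8*240 + (-3 + 161294)) = 1/(1920 + 161291) = 1/163211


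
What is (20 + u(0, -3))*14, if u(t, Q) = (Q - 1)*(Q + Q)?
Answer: 616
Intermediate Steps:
u(t, Q) = 2*Q*(-1 + Q) (u(t, Q) = (-1 + Q)*(2*Q) = 2*Q*(-1 + Q))
(20 + u(0, -3))*14 = (20 + 2*(-3)*(-1 - 3))*14 = (20 + 2*(-3)*(-4))*14 = (20 + 24)*14 = 44*14 = 616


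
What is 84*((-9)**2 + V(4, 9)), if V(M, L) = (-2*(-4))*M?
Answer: 9492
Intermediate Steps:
V(M, L) = 8*M
84*((-9)**2 + V(4, 9)) = 84*((-9)**2 + 8*4) = 84*(81 + 32) = 84*113 = 9492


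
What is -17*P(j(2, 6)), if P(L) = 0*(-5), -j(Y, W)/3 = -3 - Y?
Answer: 0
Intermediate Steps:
j(Y, W) = 9 + 3*Y (j(Y, W) = -3*(-3 - Y) = 9 + 3*Y)
P(L) = 0
-17*P(j(2, 6)) = -17*0 = 0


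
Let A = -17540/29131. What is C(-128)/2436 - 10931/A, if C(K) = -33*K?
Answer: 64647659163/3560620 ≈ 18156.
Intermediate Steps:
A = -17540/29131 (A = -17540*1/29131 = -17540/29131 ≈ -0.60211)
C(-128)/2436 - 10931/A = -33*(-128)/2436 - 10931/(-17540/29131) = 4224*(1/2436) - 10931*(-29131/17540) = 352/203 + 318430961/17540 = 64647659163/3560620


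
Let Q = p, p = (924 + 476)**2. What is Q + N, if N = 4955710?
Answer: 6915710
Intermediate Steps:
p = 1960000 (p = 1400**2 = 1960000)
Q = 1960000
Q + N = 1960000 + 4955710 = 6915710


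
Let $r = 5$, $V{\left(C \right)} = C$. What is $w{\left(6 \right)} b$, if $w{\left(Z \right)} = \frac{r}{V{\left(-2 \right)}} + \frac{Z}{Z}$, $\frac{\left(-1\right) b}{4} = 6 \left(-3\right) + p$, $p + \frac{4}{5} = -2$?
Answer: $- \frac{624}{5} \approx -124.8$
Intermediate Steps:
$p = - \frac{14}{5}$ ($p = - \frac{4}{5} - 2 = - \frac{14}{5} \approx -2.8$)
$b = \frac{416}{5}$ ($b = - 4 \left(6 \left(-3\right) - \frac{14}{5}\right) = - 4 \left(-18 - \frac{14}{5}\right) = \left(-4\right) \left(- \frac{104}{5}\right) = \frac{416}{5} \approx 83.2$)
$w{\left(Z \right)} = - \frac{3}{2}$ ($w{\left(Z \right)} = \frac{5}{-2} + \frac{Z}{Z} = 5 \left(- \frac{1}{2}\right) + 1 = - \frac{5}{2} + 1 = - \frac{3}{2}$)
$w{\left(6 \right)} b = \left(- \frac{3}{2}\right) \frac{416}{5} = - \frac{624}{5}$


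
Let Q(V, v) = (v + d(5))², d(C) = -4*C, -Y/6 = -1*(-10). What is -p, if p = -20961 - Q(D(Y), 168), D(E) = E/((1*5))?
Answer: 42865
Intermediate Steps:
Y = -60 (Y = -(-6)*(-10) = -6*10 = -60)
D(E) = E/5
Q(V, v) = (-20 + v)² (Q(V, v) = (v - 4*5)² = (v - 20)² = (-20 + v)²)
p = -42865 (p = -20961 - (-20 + 168)² = -20961 - 1*148² = -20961 - 1*21904 = -20961 - 21904 = -42865)
-p = -1*(-42865) = 42865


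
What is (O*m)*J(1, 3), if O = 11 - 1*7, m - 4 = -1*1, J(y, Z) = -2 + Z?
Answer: 12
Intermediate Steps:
m = 3 (m = 4 - 1*1 = 4 - 1 = 3)
O = 4 (O = 11 - 7 = 4)
(O*m)*J(1, 3) = (4*3)*(-2 + 3) = 12*1 = 12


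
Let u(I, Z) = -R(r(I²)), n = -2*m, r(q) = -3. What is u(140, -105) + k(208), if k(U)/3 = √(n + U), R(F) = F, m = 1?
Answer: 3 + 3*√206 ≈ 46.058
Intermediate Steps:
n = -2 (n = -2*1 = -2)
u(I, Z) = 3 (u(I, Z) = -1*(-3) = 3)
k(U) = 3*√(-2 + U)
u(140, -105) + k(208) = 3 + 3*√(-2 + 208) = 3 + 3*√206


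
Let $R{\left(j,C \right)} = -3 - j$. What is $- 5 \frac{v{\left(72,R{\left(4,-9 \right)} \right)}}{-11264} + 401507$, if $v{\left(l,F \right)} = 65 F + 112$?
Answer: $\frac{4522573133}{11264} \approx 4.0151 \cdot 10^{5}$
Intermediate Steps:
$v{\left(l,F \right)} = 112 + 65 F$
$- 5 \frac{v{\left(72,R{\left(4,-9 \right)} \right)}}{-11264} + 401507 = - 5 \frac{112 + 65 \left(-3 - 4\right)}{-11264} + 401507 = - 5 \left(112 + 65 \left(-3 - 4\right)\right) \left(- \frac{1}{11264}\right) + 401507 = - 5 \left(112 + 65 \left(-7\right)\right) \left(- \frac{1}{11264}\right) + 401507 = - 5 \left(112 - 455\right) \left(- \frac{1}{11264}\right) + 401507 = - 5 \left(\left(-343\right) \left(- \frac{1}{11264}\right)\right) + 401507 = \left(-5\right) \frac{343}{11264} + 401507 = - \frac{1715}{11264} + 401507 = \frac{4522573133}{11264}$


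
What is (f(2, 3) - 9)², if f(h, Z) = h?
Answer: 49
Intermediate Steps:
(f(2, 3) - 9)² = (2 - 9)² = (-7)² = 49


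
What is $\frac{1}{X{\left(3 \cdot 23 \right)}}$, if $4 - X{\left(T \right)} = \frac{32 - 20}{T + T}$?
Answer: $\frac{23}{90} \approx 0.25556$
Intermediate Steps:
$X{\left(T \right)} = 4 - \frac{6}{T}$ ($X{\left(T \right)} = 4 - \frac{32 - 20}{T + T} = 4 - \frac{12}{2 T} = 4 - 12 \frac{1}{2 T} = 4 - \frac{6}{T}$)
$\frac{1}{X{\left(3 \cdot 23 \right)}} = \frac{1}{4 - \frac{6}{3 \cdot 23}} = \frac{1}{4 - \frac{6}{69}} = \frac{1}{4 - \frac{2}{23}} = \frac{1}{\frac{90}{23}} = \frac{23}{90}$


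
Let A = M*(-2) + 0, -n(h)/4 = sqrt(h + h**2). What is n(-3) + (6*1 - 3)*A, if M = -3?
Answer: 18 - 4*sqrt(6) ≈ 8.2020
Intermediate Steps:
n(h) = -4*sqrt(h + h**2)
A = 6 (A = -3*(-2) + 0 = 6 + 0 = 6)
n(-3) + (6*1 - 3)*A = -4*sqrt(6) + (6*1 - 3)*6 = -4*sqrt(6) + (6 - 3)*6 = -4*sqrt(6) + 3*6 = -4*sqrt(6) + 18 = 18 - 4*sqrt(6)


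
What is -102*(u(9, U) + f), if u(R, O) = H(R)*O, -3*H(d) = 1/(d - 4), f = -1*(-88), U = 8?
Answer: -44608/5 ≈ -8921.6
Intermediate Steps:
f = 88
H(d) = -1/(3*(-4 + d)) (H(d) = -1/(3*(d - 4)) = -1/(3*(-4 + d)))
u(R, O) = -O/(-12 + 3*R) (u(R, O) = (-1/(-12 + 3*R))*O = -O/(-12 + 3*R))
-102*(u(9, U) + f) = -102*(-1*8/(-12 + 3*9) + 88) = -102*(-1*8/(-12 + 27) + 88) = -102*(-1*8/15 + 88) = -102*(-1*8*1/15 + 88) = -102*(-8/15 + 88) = -102*1312/15 = -44608/5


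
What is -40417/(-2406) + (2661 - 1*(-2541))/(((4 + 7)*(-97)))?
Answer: 30608927/2567202 ≈ 11.923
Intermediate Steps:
-40417/(-2406) + (2661 - 1*(-2541))/(((4 + 7)*(-97))) = -40417*(-1/2406) + (2661 + 2541)/((11*(-97))) = 40417/2406 + 5202/(-1067) = 40417/2406 + 5202*(-1/1067) = 40417/2406 - 5202/1067 = 30608927/2567202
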